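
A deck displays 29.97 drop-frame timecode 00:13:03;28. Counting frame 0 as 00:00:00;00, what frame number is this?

23494

As if non-drop at 30 labels/s: (0 × 3600 + 13 × 60 + 3) × 30 + 28 = 23518.
Minute boundaries passed: 13; those not divisible by 10: 13 − 1 = 12; dropped labels = 2 × 12 = 24.
Actual frame index = 23518 − 24 = 23494.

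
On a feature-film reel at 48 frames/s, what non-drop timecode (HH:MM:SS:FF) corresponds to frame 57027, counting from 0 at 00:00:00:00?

00:19:48:03

57027 ÷ 48 = 1188 full seconds, remainder 3 frames.
1188 s = 0 h 19 min 48 s.
Timecode: 00:19:48:03.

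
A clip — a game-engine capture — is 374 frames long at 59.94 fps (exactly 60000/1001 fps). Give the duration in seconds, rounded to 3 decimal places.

Running time = 374 × 1001/60000 = 187187/30000 s ≈ 6.240 s.

6.240 seconds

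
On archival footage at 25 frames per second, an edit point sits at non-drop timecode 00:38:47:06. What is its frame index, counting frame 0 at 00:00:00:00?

Total seconds to the label: (0 × 3600 + 38 × 60 + 47) = 2327.
Frame index = 2327 × 25 + 6 = 58181.

frame 58181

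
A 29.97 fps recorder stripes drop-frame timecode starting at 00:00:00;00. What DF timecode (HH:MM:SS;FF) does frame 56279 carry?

00:31:17;25

Ten DF minutes hold 17982 frames, so frame 56279 lies in block 3 (frames 53946–71927) with 2333 frames into that block.
The block's first minute is 1800 frames and the rest 1798 each; 2333 frames reaches minute 1, so 3 × 18 + 1 × 2 = 56 labels have been skipped so far.
Adding those back, label number 56279 + 56 = 56335 at 30 labels/s is 1877 s + 25 f = 0 h 31 min 17 s frame 25, i.e. 00:31:17;25.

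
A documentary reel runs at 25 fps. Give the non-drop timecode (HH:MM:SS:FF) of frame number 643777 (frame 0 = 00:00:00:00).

07:09:11:02

643777 ÷ 25 = 25751 full seconds, remainder 2 frames.
25751 s = 7 h 9 min 11 s.
Timecode: 07:09:11:02.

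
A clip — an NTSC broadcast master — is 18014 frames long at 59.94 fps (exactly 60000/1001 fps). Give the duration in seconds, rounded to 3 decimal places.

300.534 seconds

Running time = 18014 × 1001/60000 = 9016007/30000 s ≈ 300.534 s.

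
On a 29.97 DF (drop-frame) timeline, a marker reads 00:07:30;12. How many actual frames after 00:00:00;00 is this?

As if non-drop at 30 labels/s: (0 × 3600 + 7 × 60 + 30) × 30 + 12 = 13512.
Minute boundaries passed: 7; those not divisible by 10: 7 − 0 = 7; dropped labels = 2 × 7 = 14.
Actual frame index = 13512 − 14 = 13498.

13498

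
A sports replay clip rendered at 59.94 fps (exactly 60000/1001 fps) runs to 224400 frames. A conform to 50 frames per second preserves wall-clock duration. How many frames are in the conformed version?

Target frames = source frames × (target rate / source rate) = 224400 × (50)/(60000/1001) = 224400 × 1001/1200 = 187187.

187187 frames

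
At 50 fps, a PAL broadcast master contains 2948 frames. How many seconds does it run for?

Running time = 2948 / (50) = 58.96 s.

58.96 seconds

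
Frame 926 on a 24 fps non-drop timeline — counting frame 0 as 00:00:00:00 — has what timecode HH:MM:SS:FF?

926 ÷ 24 = 38 full seconds, remainder 14 frames.
38 s = 0 h 0 min 38 s.
Timecode: 00:00:38:14.

00:00:38:14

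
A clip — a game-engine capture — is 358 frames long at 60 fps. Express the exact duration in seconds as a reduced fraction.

Running time = 358 ÷ (60) = 358 × 1/60 = 179/30 s.

179/30 seconds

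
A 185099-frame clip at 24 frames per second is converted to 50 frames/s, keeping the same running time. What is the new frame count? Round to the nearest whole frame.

Frames at target rate = 185099 × (50) / (24) = 4627475/12 ≈ 385622.917.
Nearest whole frame: 385623.

385623 frames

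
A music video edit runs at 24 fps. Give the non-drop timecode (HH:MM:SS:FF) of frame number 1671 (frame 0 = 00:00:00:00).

00:01:09:15

1671 ÷ 24 = 69 full seconds, remainder 15 frames.
69 s = 0 h 1 min 9 s.
Timecode: 00:01:09:15.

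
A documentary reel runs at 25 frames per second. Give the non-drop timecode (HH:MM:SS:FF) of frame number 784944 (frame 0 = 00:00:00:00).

08:43:17:19

784944 ÷ 25 = 31397 full seconds, remainder 19 frames.
31397 s = 8 h 43 min 17 s.
Timecode: 08:43:17:19.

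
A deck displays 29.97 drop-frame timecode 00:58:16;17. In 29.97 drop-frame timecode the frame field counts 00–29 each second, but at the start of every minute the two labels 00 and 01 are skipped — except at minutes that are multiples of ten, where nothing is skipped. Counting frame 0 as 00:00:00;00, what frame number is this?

Complete 10-minute blocks: 5, each 17982 frames → 89910.
Remaining 8 whole minutes in the current block: 1800 + 7 × 1798 = 14386 frames.
Within the current minute: 16 × 30 + 17 − 2 = 495 (labels ;00/;01 skipped at this minute). Total = 89910 + 14386 + 495 = 104791.

104791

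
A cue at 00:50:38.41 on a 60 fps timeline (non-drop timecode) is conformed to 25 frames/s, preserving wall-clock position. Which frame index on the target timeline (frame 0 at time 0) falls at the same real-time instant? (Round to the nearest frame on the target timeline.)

Source frame index: (0×3600 + 50×60 + 38) × 60 + 41 = 182321.
Real time: 182321 / (60) = 182321/60 s.
Target frame: (182321/60) × (25) = 911605/12 ≈ 75967.083 → 75967.

frame 75967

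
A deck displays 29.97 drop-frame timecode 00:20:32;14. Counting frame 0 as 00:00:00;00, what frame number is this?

36938

As if non-drop at 30 labels/s: (0 × 3600 + 20 × 60 + 32) × 30 + 14 = 36974.
Minute boundaries passed: 20; those not divisible by 10: 20 − 2 = 18; dropped labels = 2 × 18 = 36.
Actual frame index = 36974 − 36 = 36938.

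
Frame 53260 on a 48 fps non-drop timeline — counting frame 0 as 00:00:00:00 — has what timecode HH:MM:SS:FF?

53260 ÷ 48 = 1109 full seconds, remainder 28 frames.
1109 s = 0 h 18 min 29 s.
Timecode: 00:18:29:28.

00:18:29:28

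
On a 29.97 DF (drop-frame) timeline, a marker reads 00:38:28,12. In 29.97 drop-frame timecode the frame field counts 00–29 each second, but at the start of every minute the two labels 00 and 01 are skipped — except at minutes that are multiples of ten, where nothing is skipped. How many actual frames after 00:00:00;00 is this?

Complete 10-minute blocks: 3, each 17982 frames → 53946.
Remaining 8 whole minutes in the current block: 1800 + 7 × 1798 = 14386 frames.
Within the current minute: 28 × 30 + 12 − 2 = 850 (labels ;00/;01 skipped at this minute). Total = 53946 + 14386 + 850 = 69182.

69182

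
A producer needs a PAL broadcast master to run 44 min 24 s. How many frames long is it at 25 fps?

66600 frames

44 min 24 s = 2664 s.
Frames = 2664 × 25 = 66600.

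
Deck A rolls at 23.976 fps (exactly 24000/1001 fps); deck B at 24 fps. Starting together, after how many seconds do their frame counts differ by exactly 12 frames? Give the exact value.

500.5 seconds

The gap grows by |24 − 24000/1001| = 24/1001 frames per second.
Time for a 12-frame gap: 12 ÷ (24/1001) = 500.5 s.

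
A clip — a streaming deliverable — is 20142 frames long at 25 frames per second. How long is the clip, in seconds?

Running time = 20142 / (25) = 805.68 s.

805.68 seconds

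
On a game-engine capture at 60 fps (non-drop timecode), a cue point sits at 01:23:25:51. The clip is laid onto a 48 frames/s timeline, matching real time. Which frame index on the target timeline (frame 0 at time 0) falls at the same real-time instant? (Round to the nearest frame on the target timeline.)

Source frame index: (1×3600 + 23×60 + 25) × 60 + 51 = 300351.
Real time: 300351 / (60) = 100117/20 s.
Target frame: (100117/20) × (48) = 1201404/5 ≈ 240280.800 → 240281.

frame 240281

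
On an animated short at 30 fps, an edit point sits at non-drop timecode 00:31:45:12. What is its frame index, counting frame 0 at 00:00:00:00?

57162

Total seconds to the label: (0 × 3600 + 31 × 60 + 45) = 1905.
Frame index = 1905 × 30 + 12 = 57162.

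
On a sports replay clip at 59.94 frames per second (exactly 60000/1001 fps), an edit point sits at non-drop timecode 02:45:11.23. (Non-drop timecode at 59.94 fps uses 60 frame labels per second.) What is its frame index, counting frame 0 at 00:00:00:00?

Total seconds to the label: (2 × 3600 + 45 × 60 + 11) = 9911.
Frame index = 9911 × 60 + 23 = 594683.

594683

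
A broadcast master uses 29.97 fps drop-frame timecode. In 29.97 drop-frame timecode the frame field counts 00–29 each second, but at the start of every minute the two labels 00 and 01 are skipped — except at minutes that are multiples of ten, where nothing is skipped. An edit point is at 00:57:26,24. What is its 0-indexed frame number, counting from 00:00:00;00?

As if non-drop at 30 labels/s: (0 × 3600 + 57 × 60 + 26) × 30 + 24 = 103404.
Minute boundaries passed: 57; those not divisible by 10: 57 − 5 = 52; dropped labels = 2 × 52 = 104.
Actual frame index = 103404 − 104 = 103300.

103300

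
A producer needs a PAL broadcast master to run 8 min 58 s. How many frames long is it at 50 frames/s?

26900 frames

8 min 58 s = 538 s.
Frames = 538 × 50 = 26900.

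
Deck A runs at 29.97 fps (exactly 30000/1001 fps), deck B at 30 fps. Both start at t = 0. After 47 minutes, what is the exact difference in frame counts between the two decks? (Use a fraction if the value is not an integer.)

84600/1001 frames

47 min = 2820 s.
A emits 30000/1001 × 2820 = 84600000/1001 frames; B emits 30 × 2820 = 84600.
Difference = 84600/1001 frames (≈ 84.5155); B is ahead of A.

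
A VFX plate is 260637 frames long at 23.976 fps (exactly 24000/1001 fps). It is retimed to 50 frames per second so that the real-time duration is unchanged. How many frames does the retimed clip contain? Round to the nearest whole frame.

543537 frames

Frames at target rate = 260637 × (50) / (24000/1001) = 86965879/160 ≈ 543536.744.
Nearest whole frame: 543537.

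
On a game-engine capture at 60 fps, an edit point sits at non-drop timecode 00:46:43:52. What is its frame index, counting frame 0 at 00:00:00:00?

Total seconds to the label: (0 × 3600 + 46 × 60 + 43) = 2803.
Frame index = 2803 × 60 + 52 = 168232.

168232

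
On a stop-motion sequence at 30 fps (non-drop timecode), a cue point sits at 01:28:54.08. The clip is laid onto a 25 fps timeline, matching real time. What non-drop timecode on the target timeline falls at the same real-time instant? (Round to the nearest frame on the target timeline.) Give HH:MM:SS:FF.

Source frame index: (1×3600 + 28×60 + 54) × 30 + 8 = 160028.
Real time: 160028 / (30) = 80014/15 s.
Target frame: (80014/15) × (25) = 400070/3 ≈ 133356.667 → 133357.
At 25 labels/s: frame 133357 → 01:28:54:07.

01:28:54:07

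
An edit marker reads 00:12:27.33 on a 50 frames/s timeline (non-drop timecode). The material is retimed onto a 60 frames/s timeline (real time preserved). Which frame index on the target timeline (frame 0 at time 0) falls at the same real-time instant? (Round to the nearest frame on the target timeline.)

Source frame index: (0×3600 + 12×60 + 27) × 50 + 33 = 37383.
Real time: 37383 / (50) = 37383/50 s.
Target frame: (37383/50) × (60) = 224298/5 ≈ 44859.600 → 44860.

frame 44860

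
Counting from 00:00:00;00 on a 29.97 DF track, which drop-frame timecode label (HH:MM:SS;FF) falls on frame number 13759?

Ten DF minutes hold 17982 frames, so frame 13759 lies in block 0 (frames 0–17981) with 13759 frames into that block.
The block's first minute is 1800 frames and the rest 1798 each; 13759 frames reaches minute 7, so 0 × 18 + 7 × 2 = 14 labels have been skipped so far.
Adding those back, label number 13759 + 14 = 13773 at 30 labels/s is 459 s + 3 f = 0 h 7 min 39 s frame 3, i.e. 00:07:39;03.

00:07:39;03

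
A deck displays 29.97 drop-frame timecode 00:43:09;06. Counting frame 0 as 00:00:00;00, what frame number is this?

Complete 10-minute blocks: 4, each 17982 frames → 71928.
Remaining 3 whole minutes in the current block: 1800 + 2 × 1798 = 5396 frames.
Within the current minute: 9 × 30 + 6 − 2 = 274 (labels ;00/;01 skipped at this minute). Total = 71928 + 5396 + 274 = 77598.

77598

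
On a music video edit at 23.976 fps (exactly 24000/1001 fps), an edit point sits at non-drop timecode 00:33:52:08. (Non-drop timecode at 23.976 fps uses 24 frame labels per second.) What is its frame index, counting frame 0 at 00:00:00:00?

frame 48776

Total seconds to the label: (0 × 3600 + 33 × 60 + 52) = 2032.
Frame index = 2032 × 24 + 8 = 48776.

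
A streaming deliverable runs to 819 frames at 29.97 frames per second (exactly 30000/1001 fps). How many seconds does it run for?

Running time = 819 / (30000/1001) = 27.3273 s.

27.3273 seconds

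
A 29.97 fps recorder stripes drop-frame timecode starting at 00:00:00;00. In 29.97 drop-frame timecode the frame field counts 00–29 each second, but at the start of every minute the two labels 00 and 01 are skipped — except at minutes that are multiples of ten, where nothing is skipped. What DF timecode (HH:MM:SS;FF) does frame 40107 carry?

Each 10-minute DF block holds 10 × 60 × 30 − 9 × 2 = 17982 frames. 40107 ÷ 17982 → 2 full blocks, remainder 4143.
Within the partial block the first minute is 1800 frames and each further minute 1798, so 2 further minute boundaries passed. Total skipped labels = 18 × 2 + 2 × 2 = 40.
Non-drop label index = 40107 + 40 = 40147; at 30 labels/s that is 00:22:18:07, i.e. DF 00:22:18;07.

00:22:18;07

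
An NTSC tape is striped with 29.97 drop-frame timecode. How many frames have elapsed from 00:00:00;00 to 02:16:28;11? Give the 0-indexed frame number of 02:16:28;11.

Complete 10-minute blocks: 13, each 17982 frames → 233766.
Remaining 6 whole minutes in the current block: 1800 + 5 × 1798 = 10790 frames.
Within the current minute: 28 × 30 + 11 − 2 = 849 (labels ;00/;01 skipped at this minute). Total = 233766 + 10790 + 849 = 245405.

245405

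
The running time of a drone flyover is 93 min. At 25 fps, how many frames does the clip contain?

139500 frames

93 min = 5580 s.
Frames = 5580 × 25 = 139500.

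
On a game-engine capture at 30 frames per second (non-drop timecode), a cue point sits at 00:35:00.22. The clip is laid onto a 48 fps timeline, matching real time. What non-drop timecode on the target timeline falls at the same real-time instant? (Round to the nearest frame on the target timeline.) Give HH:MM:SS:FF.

00:35:00:35

Source frame index: (0×3600 + 35×60 + 0) × 30 + 22 = 63022.
Real time: 63022 / (30) = 31511/15 s.
Target frame: (31511/15) × (48) = 504176/5 ≈ 100835.200 → 100835.
At 48 labels/s: frame 100835 → 00:35:00:35.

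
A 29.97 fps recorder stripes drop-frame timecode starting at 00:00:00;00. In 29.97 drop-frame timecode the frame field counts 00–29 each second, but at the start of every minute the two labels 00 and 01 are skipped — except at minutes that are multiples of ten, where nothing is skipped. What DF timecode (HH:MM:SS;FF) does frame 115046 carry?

Ten DF minutes hold 17982 frames, so frame 115046 lies in block 6 (frames 107892–125873) with 7154 frames into that block.
The block's first minute is 1800 frames and the rest 1798 each; 7154 frames reaches minute 3, so 6 × 18 + 3 × 2 = 114 labels have been skipped so far.
Adding those back, label number 115046 + 114 = 115160 at 30 labels/s is 3838 s + 20 f = 1 h 3 min 58 s frame 20, i.e. 01:03:58;20.

01:03:58;20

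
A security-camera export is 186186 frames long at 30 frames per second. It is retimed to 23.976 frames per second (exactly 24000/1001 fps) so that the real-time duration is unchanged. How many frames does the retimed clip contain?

148800 frames

Target frames = source frames × (target rate / source rate) = 186186 × (24000/1001)/(30) = 186186 × 800/1001 = 148800.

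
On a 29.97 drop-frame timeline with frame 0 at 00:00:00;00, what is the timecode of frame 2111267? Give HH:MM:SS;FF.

19:34:06;01

Each 10-minute DF block holds 10 × 60 × 30 − 9 × 2 = 17982 frames. 2111267 ÷ 17982 → 117 full blocks, remainder 7373.
Within the partial block the first minute is 1800 frames and each further minute 1798, so 4 further minute boundaries passed. Total skipped labels = 18 × 117 + 2 × 4 = 2114.
Non-drop label index = 2111267 + 2114 = 2113381; at 30 labels/s that is 19:34:06:01, i.e. DF 19:34:06;01.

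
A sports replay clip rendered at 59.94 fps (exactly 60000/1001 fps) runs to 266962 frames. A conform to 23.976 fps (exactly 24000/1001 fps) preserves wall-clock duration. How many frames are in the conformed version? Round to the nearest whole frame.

Frames at target rate = 266962 × (24000/1001) / (60000/1001) = 533924/5 ≈ 106784.800.
Nearest whole frame: 106785.

106785 frames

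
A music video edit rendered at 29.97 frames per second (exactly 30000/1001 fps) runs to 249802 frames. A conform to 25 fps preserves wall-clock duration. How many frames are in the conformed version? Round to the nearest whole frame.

Frames at target rate = 249802 × (25) / (30000/1001) = 125025901/600 ≈ 208376.502.
Nearest whole frame: 208377.

208377 frames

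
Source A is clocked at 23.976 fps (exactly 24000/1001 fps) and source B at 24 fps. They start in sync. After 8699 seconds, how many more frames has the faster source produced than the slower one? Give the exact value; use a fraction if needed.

208776/1001 frames

A emits 24000/1001 × 8699 = 208776000/1001 frames; B emits 24 × 8699 = 208776.
Difference = 208776/1001 frames (≈ 208.5674); B is ahead of A.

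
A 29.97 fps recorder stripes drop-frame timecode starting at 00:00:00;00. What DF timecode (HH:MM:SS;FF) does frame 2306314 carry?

Each 10-minute DF block holds 10 × 60 × 30 − 9 × 2 = 17982 frames. 2306314 ÷ 17982 → 128 full blocks, remainder 4618.
Within the partial block the first minute is 1800 frames and each further minute 1798, so 2 further minute boundaries passed. Total skipped labels = 18 × 128 + 2 × 2 = 2308.
Non-drop label index = 2306314 + 2308 = 2308622; at 30 labels/s that is 21:22:34:02, i.e. DF 21:22:34;02.

21:22:34;02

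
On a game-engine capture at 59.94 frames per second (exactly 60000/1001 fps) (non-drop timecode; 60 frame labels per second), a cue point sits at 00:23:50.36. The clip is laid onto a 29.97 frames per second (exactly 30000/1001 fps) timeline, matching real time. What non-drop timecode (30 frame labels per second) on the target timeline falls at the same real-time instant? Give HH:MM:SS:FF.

00:23:50:18

Source frame index: (0×3600 + 23×60 + 50) × 60 + 36 = 85836.
Real time: 85836 / (60000/1001) = 7160153/5000 s.
Target frame: (7160153/5000) × (30000/1001) = 42918.
At 30 labels/s: frame 42918 → 00:23:50:18.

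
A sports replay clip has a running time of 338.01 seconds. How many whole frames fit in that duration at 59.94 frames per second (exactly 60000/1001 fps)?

Frames = 338.01 × 60000/1001 = 20280600/1001 ≈ 20260.3397.
Complete frames: 20260.

20260 frames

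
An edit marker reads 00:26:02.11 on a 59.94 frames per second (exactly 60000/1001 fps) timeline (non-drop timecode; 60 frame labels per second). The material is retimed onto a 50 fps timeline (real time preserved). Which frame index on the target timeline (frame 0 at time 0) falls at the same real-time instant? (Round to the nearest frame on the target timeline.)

frame 78187

Source frame index: (0×3600 + 26×60 + 2) × 60 + 11 = 93731.
Real time: 93731 / (60000/1001) = 93824731/60000 s.
Target frame: (93824731/60000) × (50) = 93824731/1200 ≈ 78187.276 → 78187.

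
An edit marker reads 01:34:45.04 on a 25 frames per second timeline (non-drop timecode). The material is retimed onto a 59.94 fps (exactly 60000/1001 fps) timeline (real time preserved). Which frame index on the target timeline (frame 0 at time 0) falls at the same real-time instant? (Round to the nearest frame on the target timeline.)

frame 340769

Source frame index: (1×3600 + 34×60 + 45) × 25 + 4 = 142129.
Real time: 142129 / (25) = 142129/25 s.
Target frame: (142129/25) × (60000/1001) = 26239200/77 ≈ 340768.831 → 340769.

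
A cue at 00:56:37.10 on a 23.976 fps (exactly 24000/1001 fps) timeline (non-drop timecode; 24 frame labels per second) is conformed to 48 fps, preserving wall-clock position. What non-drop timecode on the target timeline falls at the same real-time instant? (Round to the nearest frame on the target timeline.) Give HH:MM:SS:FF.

00:56:40:39

Source frame index: (0×3600 + 56×60 + 37) × 24 + 10 = 81538.
Real time: 81538 / (24000/1001) = 40809769/12000 s.
Target frame: (40809769/12000) × (48) = 40809769/250 ≈ 163239.076 → 163239.
At 48 labels/s: frame 163239 → 00:56:40:39.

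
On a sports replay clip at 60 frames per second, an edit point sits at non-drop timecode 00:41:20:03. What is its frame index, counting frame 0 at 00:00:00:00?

148803

Total seconds to the label: (0 × 3600 + 41 × 60 + 20) = 2480.
Frame index = 2480 × 60 + 3 = 148803.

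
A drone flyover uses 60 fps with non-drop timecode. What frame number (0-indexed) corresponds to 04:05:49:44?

Total seconds to the label: (4 × 3600 + 5 × 60 + 49) = 14749.
Frame index = 14749 × 60 + 44 = 884984.

884984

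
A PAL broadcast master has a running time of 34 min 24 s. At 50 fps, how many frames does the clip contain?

34 min 24 s = 2064 s.
Frames = 2064 × 50 = 103200.

103200 frames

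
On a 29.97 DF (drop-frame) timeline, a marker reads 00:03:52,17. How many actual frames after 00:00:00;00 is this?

As if non-drop at 30 labels/s: (0 × 3600 + 3 × 60 + 52) × 30 + 17 = 6977.
Minute boundaries passed: 3; those not divisible by 10: 3 − 0 = 3; dropped labels = 2 × 3 = 6.
Actual frame index = 6977 − 6 = 6971.

6971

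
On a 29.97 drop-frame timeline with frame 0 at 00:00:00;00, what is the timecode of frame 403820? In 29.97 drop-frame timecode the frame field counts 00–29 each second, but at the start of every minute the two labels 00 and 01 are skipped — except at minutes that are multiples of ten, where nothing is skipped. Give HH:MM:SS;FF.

Each 10-minute DF block holds 10 × 60 × 30 − 9 × 2 = 17982 frames. 403820 ÷ 17982 → 22 full blocks, remainder 8216.
Within the partial block the first minute is 1800 frames and each further minute 1798, so 4 further minute boundaries passed. Total skipped labels = 18 × 22 + 2 × 4 = 404.
Non-drop label index = 403820 + 404 = 404224; at 30 labels/s that is 03:44:34:04, i.e. DF 03:44:34;04.

03:44:34;04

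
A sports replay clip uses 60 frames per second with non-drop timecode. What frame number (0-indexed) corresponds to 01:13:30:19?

264619

Total seconds to the label: (1 × 3600 + 13 × 60 + 30) = 4410.
Frame index = 4410 × 60 + 19 = 264619.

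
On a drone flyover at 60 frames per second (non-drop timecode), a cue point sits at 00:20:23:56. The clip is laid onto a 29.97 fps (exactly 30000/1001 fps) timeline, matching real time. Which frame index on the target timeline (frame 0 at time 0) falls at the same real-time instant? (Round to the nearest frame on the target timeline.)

Source frame index: (0×3600 + 20×60 + 23) × 60 + 56 = 73436.
Real time: 73436 / (60) = 18359/15 s.
Target frame: (18359/15) × (30000/1001) = 3338000/91 ≈ 36681.319 → 36681.

frame 36681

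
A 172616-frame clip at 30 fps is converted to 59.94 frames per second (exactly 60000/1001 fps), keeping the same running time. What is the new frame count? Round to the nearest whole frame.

Frames at target rate = 172616 × (60000/1001) / (30) = 345232000/1001 ≈ 344887.113.
Nearest whole frame: 344887.

344887 frames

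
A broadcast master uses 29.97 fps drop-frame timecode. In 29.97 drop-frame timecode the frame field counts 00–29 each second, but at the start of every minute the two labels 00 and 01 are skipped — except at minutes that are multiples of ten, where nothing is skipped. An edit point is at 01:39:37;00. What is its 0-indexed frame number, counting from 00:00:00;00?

179130

As if non-drop at 30 labels/s: (1 × 3600 + 39 × 60 + 37) × 30 + 0 = 179310.
Minute boundaries passed: 99; those not divisible by 10: 99 − 9 = 90; dropped labels = 2 × 90 = 180.
Actual frame index = 179310 − 180 = 179130.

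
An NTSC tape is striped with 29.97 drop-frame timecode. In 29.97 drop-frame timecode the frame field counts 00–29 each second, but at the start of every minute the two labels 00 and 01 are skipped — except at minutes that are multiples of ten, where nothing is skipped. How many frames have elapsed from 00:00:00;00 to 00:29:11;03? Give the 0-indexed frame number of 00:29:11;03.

Complete 10-minute blocks: 2, each 17982 frames → 35964.
Remaining 9 whole minutes in the current block: 1800 + 8 × 1798 = 16184 frames.
Within the current minute: 11 × 30 + 3 − 2 = 331 (labels ;00/;01 skipped at this minute). Total = 35964 + 16184 + 331 = 52479.

52479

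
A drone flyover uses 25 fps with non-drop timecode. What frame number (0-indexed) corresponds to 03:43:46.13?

Total seconds to the label: (3 × 3600 + 43 × 60 + 46) = 13426.
Frame index = 13426 × 25 + 13 = 335663.

335663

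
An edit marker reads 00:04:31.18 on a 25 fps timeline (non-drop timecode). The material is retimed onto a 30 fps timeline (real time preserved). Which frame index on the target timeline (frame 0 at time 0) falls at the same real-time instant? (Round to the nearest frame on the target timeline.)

frame 8152

Source frame index: (0×3600 + 4×60 + 31) × 25 + 18 = 6793.
Real time: 6793 / (25) = 6793/25 s.
Target frame: (6793/25) × (30) = 40758/5 ≈ 8151.600 → 8152.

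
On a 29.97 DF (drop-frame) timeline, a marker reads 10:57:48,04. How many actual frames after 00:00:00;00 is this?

1182860

As if non-drop at 30 labels/s: (10 × 3600 + 57 × 60 + 48) × 30 + 4 = 1184044.
Minute boundaries passed: 657; those not divisible by 10: 657 − 65 = 592; dropped labels = 2 × 592 = 1184.
Actual frame index = 1184044 − 1184 = 1182860.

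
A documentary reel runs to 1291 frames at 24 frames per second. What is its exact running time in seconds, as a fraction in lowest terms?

1291/24 seconds

Running time = 1291 ÷ (24) = 1291 × 1/24 = 1291/24 s.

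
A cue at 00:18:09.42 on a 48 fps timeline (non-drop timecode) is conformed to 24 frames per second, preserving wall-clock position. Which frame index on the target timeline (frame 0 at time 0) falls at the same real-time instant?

frame 26157

Source frame index: (0×3600 + 18×60 + 9) × 48 + 42 = 52314.
Real time: 52314 / (48) = 8719/8 s.
Target frame: (8719/8) × (24) = 26157.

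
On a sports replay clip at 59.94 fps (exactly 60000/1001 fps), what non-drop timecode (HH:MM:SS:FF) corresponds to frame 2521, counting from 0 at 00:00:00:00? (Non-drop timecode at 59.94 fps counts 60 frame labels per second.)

2521 ÷ 60 = 42 full seconds, remainder 1 frame.
42 s = 0 h 0 min 42 s.
Timecode: 00:00:42:01.

00:00:42:01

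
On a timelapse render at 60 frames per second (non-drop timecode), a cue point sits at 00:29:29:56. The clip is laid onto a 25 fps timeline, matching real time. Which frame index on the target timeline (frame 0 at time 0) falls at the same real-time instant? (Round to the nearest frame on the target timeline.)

frame 44248

Source frame index: (0×3600 + 29×60 + 29) × 60 + 56 = 106196.
Real time: 106196 / (60) = 26549/15 s.
Target frame: (26549/15) × (25) = 132745/3 ≈ 44248.333 → 44248.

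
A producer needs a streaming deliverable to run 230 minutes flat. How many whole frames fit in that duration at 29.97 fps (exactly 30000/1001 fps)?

230 min = 13800 s.
Frames = 13800 × 30000/1001 = 414000000/1001 ≈ 413586.4136.
Complete frames: 413586.

413586 frames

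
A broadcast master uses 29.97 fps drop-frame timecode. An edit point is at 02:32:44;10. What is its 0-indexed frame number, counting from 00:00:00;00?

274656

As if non-drop at 30 labels/s: (2 × 3600 + 32 × 60 + 44) × 30 + 10 = 274930.
Minute boundaries passed: 152; those not divisible by 10: 152 − 15 = 137; dropped labels = 2 × 137 = 274.
Actual frame index = 274930 − 274 = 274656.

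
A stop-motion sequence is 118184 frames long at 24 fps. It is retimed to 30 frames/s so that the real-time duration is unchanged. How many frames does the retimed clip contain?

Target frames = source frames × (target rate / source rate) = 118184 × (30)/(24) = 118184 × 5/4 = 147730.

147730 frames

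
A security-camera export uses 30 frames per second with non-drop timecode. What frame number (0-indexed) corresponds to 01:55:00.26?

Total seconds to the label: (1 × 3600 + 55 × 60 + 0) = 6900.
Frame index = 6900 × 30 + 26 = 207026.

207026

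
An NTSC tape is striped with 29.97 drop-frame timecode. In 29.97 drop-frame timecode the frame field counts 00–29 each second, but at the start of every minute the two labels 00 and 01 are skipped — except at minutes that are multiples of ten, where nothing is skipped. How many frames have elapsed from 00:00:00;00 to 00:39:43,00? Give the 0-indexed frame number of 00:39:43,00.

71418

As if non-drop at 30 labels/s: (0 × 3600 + 39 × 60 + 43) × 30 + 0 = 71490.
Minute boundaries passed: 39; those not divisible by 10: 39 − 3 = 36; dropped labels = 2 × 36 = 72.
Actual frame index = 71490 − 72 = 71418.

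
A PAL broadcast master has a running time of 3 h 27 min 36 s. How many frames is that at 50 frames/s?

622800 frames

3 h 27 min 36 s = 12456 s.
Frames = 12456 × 50 = 622800.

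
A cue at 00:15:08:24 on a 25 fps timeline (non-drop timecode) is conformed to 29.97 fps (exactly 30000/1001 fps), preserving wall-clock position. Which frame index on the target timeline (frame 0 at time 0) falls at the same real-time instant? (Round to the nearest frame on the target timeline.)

Source frame index: (0×3600 + 15×60 + 8) × 25 + 24 = 22724.
Real time: 22724 / (25) = 22724/25 s.
Target frame: (22724/25) × (30000/1001) = 2097600/77 ≈ 27241.558 → 27242.

frame 27242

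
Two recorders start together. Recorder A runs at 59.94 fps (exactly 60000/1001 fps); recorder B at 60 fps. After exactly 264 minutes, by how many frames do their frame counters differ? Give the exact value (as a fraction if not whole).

86400/91 frames

264 min = 15840 s.
A emits 60000/1001 × 15840 = 86400000/91 frames; B emits 60 × 15840 = 950400.
Difference = 86400/91 frames (≈ 949.4505); B is ahead of A.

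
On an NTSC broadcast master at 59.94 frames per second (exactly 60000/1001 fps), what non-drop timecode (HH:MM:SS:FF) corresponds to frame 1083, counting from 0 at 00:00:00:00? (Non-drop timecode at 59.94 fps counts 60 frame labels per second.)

00:00:18:03

1083 ÷ 60 = 18 full seconds, remainder 3 frames.
18 s = 0 h 0 min 18 s.
Timecode: 00:00:18:03.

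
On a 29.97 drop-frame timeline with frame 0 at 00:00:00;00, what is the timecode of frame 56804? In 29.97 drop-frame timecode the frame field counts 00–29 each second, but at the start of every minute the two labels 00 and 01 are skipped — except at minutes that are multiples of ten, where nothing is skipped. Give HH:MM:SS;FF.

00:31:35;10

Each 10-minute DF block holds 10 × 60 × 30 − 9 × 2 = 17982 frames. 56804 ÷ 17982 → 3 full blocks, remainder 2858.
Within the partial block the first minute is 1800 frames and each further minute 1798, so 1 further minute boundary passed. Total skipped labels = 18 × 3 + 2 × 1 = 56.
Non-drop label index = 56804 + 56 = 56860; at 30 labels/s that is 00:31:35:10, i.e. DF 00:31:35;10.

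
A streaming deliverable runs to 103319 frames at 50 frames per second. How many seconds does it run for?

Running time = 103319 / (50) = 2066.38 s.

2066.38 seconds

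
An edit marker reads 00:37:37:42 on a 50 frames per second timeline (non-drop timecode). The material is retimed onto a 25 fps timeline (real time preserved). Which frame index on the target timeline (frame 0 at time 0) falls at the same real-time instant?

frame 56446

Source frame index: (0×3600 + 37×60 + 37) × 50 + 42 = 112892.
Real time: 112892 / (50) = 56446/25 s.
Target frame: (56446/25) × (25) = 56446.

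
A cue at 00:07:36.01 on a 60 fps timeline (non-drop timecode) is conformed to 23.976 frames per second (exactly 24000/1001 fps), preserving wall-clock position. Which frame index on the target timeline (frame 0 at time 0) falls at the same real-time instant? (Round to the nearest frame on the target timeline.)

frame 10933

Source frame index: (0×3600 + 7×60 + 36) × 60 + 1 = 27361.
Real time: 27361 / (60) = 27361/60 s.
Target frame: (27361/60) × (24000/1001) = 10944400/1001 ≈ 10933.467 → 10933.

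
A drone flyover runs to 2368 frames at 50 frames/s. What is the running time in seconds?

47.36 seconds

Running time = 2368 / (50) = 47.36 s.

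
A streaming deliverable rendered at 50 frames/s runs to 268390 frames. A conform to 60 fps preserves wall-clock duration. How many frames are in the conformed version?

322068 frames

Target frames = source frames × (target rate / source rate) = 268390 × (60)/(50) = 268390 × 6/5 = 322068.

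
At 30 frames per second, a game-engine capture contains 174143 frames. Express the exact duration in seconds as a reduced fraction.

174143/30 seconds

Running time = 174143 ÷ (30) = 174143 × 1/30 = 174143/30 s.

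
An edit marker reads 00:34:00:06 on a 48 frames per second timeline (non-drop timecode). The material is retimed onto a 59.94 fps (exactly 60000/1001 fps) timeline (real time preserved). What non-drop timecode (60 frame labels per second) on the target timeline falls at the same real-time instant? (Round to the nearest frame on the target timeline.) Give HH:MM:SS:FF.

00:33:58:05

Source frame index: (0×3600 + 34×60 + 0) × 48 + 6 = 97926.
Real time: 97926 / (48) = 16321/8 s.
Target frame: (16321/8) × (60000/1001) = 122407500/1001 ≈ 122285.215 → 122285.
At 60 labels/s: frame 122285 → 00:33:58:05.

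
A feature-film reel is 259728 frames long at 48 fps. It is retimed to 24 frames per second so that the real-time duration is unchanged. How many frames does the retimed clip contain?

Frames at target rate = 259728 × (24) / (48) = 129864.

129864 frames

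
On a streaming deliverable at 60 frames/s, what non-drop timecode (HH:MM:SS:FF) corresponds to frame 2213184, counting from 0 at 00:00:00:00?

10:14:46:24

2213184 ÷ 60 = 36886 full seconds, remainder 24 frames.
36886 s = 10 h 14 min 46 s.
Timecode: 10:14:46:24.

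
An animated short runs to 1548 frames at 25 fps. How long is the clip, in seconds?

Running time = 1548 / (25) = 61.92 s.

61.92 seconds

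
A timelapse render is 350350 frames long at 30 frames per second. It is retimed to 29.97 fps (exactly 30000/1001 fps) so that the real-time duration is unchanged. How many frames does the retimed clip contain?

350000 frames

Target frames = source frames × (target rate / source rate) = 350350 × (30000/1001)/(30) = 350350 × 1000/1001 = 350000.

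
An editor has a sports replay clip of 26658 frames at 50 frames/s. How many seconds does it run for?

Running time = 26658 / (50) = 533.16 s.

533.16 seconds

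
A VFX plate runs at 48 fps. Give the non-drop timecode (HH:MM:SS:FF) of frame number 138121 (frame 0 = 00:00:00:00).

00:47:57:25

138121 ÷ 48 = 2877 full seconds, remainder 25 frames.
2877 s = 0 h 47 min 57 s.
Timecode: 00:47:57:25.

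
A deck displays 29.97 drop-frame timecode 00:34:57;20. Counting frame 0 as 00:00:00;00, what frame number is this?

Complete 10-minute blocks: 3, each 17982 frames → 53946.
Remaining 4 whole minutes in the current block: 1800 + 3 × 1798 = 7194 frames.
Within the current minute: 57 × 30 + 20 − 2 = 1728 (labels ;00/;01 skipped at this minute). Total = 53946 + 7194 + 1728 = 62868.

62868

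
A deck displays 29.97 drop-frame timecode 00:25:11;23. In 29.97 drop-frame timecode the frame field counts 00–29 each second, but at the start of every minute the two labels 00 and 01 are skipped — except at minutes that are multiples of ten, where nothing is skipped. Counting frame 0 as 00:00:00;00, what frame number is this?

As if non-drop at 30 labels/s: (0 × 3600 + 25 × 60 + 11) × 30 + 23 = 45353.
Minute boundaries passed: 25; those not divisible by 10: 25 − 2 = 23; dropped labels = 2 × 23 = 46.
Actual frame index = 45353 − 46 = 45307.

45307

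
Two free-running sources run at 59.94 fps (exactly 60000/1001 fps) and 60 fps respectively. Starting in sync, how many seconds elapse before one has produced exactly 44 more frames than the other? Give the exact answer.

The gap grows by |60 − 60000/1001| = 60/1001 frames per second.
Time for a 44-frame gap: 44 ÷ (60/1001) = 11011/15 s.

11011/15 seconds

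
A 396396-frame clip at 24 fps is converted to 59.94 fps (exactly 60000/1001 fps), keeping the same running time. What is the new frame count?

990000 frames

Target frames = source frames × (target rate / source rate) = 396396 × (60000/1001)/(24) = 396396 × 2500/1001 = 990000.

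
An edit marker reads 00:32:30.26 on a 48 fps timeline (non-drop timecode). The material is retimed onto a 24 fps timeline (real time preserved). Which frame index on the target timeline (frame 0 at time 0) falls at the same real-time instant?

frame 46813

Source frame index: (0×3600 + 32×60 + 30) × 48 + 26 = 93626.
Real time: 93626 / (48) = 46813/24 s.
Target frame: (46813/24) × (24) = 46813.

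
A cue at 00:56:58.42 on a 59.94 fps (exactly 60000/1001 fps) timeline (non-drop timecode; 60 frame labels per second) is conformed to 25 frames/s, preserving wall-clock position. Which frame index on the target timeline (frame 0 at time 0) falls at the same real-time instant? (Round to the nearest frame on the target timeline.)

frame 85553

Source frame index: (0×3600 + 56×60 + 58) × 60 + 42 = 205122.
Real time: 205122 / (60000/1001) = 34221187/10000 s.
Target frame: (34221187/10000) × (25) = 34221187/400 ≈ 85552.967 → 85553.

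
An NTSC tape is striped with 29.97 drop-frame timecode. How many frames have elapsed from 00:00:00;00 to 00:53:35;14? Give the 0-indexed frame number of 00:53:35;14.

As if non-drop at 30 labels/s: (0 × 3600 + 53 × 60 + 35) × 30 + 14 = 96464.
Minute boundaries passed: 53; those not divisible by 10: 53 − 5 = 48; dropped labels = 2 × 48 = 96.
Actual frame index = 96464 − 96 = 96368.

96368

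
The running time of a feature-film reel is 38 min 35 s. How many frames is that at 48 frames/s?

111120 frames

38 min 35 s = 2315 s.
Frames = 2315 × 48 = 111120.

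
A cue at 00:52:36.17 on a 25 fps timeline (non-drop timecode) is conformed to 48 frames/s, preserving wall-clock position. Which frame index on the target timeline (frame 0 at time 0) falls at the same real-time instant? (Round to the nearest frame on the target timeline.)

frame 151521

Source frame index: (0×3600 + 52×60 + 36) × 25 + 17 = 78917.
Real time: 78917 / (25) = 78917/25 s.
Target frame: (78917/25) × (48) = 3788016/25 ≈ 151520.640 → 151521.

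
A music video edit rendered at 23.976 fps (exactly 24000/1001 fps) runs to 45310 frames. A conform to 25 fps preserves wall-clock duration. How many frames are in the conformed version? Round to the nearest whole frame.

47245 frames

Frames at target rate = 45310 × (25) / (24000/1001) = 4535531/96 ≈ 47245.115.
Nearest whole frame: 47245.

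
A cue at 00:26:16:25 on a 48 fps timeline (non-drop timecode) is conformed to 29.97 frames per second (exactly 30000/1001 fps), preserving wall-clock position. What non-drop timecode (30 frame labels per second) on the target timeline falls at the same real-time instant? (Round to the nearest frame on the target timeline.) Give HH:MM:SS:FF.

00:26:14:28

Source frame index: (0×3600 + 26×60 + 16) × 48 + 25 = 75673.
Real time: 75673 / (48) = 75673/48 s.
Target frame: (75673/48) × (30000/1001) = 3638125/77 ≈ 47248.377 → 47248.
At 30 labels/s: frame 47248 → 00:26:14:28.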